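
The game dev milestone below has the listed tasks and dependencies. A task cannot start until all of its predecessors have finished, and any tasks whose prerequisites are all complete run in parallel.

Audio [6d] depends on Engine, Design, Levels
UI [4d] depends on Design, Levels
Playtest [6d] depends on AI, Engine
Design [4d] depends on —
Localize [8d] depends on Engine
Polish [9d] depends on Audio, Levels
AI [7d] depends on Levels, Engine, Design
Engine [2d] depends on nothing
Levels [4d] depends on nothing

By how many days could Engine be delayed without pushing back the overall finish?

2

The longest chain is Design→Audio→Polish = 4+6+9 = 19; overall finish 19 days.
Engine finishes as early as 2 and must finish by 4.
Float = 19 − 17 = 2.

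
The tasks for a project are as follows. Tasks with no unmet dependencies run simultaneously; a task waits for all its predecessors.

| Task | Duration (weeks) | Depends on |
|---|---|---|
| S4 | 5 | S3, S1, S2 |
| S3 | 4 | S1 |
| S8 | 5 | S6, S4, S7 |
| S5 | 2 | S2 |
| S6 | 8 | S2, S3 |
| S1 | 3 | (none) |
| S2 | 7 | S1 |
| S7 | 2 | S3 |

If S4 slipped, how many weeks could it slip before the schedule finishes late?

Critical path: S1→S2→S6→S8 = 3+7+8+5 = 23, so the finish is 23 weeks.
The longest chain containing S4 totals 20 weeks.
So S4 can slip 18 − 15 = 3 weeks.

3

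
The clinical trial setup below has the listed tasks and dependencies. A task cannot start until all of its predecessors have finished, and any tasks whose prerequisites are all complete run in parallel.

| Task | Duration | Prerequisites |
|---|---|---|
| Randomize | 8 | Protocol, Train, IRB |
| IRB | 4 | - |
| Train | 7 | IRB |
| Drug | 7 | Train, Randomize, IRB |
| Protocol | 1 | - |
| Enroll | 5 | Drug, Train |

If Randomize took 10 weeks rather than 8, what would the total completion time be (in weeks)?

Critical path before the change: IRB→Train→Randomize→Drug→Enroll = 4+7+8+7+5 = 31 giving 31 weeks.
Since Randomize is critical, the +2 change carries straight to that chain (now 33 weeks).
The critical path is still IRB→Train→Randomize→Drug→Enroll; finish is now 33 weeks.

33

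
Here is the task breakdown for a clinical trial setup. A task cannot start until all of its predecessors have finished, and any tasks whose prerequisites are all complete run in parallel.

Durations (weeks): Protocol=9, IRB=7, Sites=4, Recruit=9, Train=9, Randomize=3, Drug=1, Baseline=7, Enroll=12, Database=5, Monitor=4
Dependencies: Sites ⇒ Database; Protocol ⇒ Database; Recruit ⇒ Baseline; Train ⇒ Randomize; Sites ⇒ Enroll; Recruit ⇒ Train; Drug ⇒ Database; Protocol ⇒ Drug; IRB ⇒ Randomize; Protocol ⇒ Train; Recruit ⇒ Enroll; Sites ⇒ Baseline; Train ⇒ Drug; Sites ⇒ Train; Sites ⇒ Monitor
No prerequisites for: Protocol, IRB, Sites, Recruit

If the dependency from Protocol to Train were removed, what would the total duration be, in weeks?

24

Original critical path: Protocol→Train→Drug→Database = 9+9+1+5 = 24 ⇒ 24 weeks.
Dropping Protocol→Train doesn't change Train's earliest start (9); another predecessor still binds.
New critical path: Recruit→Train→Drug→Database = 9+9+1+5 = 24 ⇒ 24 weeks.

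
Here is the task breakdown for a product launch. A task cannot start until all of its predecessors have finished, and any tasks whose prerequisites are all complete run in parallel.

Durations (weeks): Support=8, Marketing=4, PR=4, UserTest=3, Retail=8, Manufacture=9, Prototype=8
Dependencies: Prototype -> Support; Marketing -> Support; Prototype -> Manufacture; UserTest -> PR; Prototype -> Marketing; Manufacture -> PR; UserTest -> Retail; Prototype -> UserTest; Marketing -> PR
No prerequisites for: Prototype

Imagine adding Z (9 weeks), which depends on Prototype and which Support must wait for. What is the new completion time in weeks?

Originally the job takes 21 weeks.
With Z inserted, Support now waits for max(Marketing, Prototype, Z).
New critical path: Prototype→Z→Support = 8+9+8 = 25 ⇒ 25 weeks.

25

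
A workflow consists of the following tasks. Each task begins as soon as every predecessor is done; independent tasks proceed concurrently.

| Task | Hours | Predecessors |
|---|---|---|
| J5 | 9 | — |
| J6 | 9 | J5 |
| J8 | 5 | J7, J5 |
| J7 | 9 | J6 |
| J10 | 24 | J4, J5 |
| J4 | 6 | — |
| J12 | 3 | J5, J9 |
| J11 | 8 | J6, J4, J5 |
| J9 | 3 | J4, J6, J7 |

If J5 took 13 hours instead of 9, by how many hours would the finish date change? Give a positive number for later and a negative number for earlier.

As given, the longest chain is J5→J6→J7→J9→J12 = 9+9+9+3+3 = 33, so the finish is 33 hours.
Since J5 is critical, the +4 change carries straight to that chain (now 37 hours).
That remains the longest chain; total 37 hours.
Change in finish: 37 − 33 = +4 hours.

4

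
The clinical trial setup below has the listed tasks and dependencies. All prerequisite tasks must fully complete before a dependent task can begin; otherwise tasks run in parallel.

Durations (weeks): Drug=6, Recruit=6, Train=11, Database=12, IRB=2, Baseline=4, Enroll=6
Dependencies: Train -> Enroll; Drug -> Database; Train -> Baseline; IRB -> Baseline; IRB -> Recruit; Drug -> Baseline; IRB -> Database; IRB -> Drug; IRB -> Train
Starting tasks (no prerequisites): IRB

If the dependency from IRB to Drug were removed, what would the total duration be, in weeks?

Original critical path: IRB→Drug→Database = 2+6+12 = 20 ⇒ 20 weeks.
Without IRB→Drug, Drug's earliest start moves from 2 to 0.
New critical path: IRB→Train→Enroll = 2+11+6 = 19 ⇒ 19 weeks.

19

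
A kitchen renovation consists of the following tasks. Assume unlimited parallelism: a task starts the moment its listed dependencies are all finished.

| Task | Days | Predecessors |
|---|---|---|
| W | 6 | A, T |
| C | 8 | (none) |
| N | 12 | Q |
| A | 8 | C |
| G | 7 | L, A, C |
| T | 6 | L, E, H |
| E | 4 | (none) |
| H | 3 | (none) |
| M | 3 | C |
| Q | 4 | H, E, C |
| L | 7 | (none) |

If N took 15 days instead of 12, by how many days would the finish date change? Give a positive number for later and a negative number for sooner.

3

Actual critical path: C→Q→N = 8+4+12 = 24 ⇒ 24 days.
Since N is critical, the +3 change carries straight to that chain (now 27 days).
That remains the longest chain; total 27 days.
Change in finish: 27 − 24 = +3 days.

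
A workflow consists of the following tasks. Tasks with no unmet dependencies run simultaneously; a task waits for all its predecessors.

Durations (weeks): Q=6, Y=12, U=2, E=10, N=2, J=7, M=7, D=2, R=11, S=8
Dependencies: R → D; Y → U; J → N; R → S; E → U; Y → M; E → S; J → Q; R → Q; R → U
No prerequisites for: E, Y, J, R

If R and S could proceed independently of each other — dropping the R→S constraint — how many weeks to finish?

19

With the dependency in place, Y→M = 12+7 = 19 sets the finish at 19 weeks.
Without R→S, S's earliest start moves from 11 to 10.
The longest chain is now Y→M = 12+7 = 19, so the schedule takes 19 weeks.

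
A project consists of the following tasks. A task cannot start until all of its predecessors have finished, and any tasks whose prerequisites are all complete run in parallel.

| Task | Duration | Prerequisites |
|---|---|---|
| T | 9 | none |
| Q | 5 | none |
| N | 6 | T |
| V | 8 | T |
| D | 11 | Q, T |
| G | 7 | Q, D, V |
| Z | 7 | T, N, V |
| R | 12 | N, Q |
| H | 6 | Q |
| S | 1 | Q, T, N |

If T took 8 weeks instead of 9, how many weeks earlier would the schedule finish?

1

The binding path is T→N→R = 9+6+12 = 27; finish at 27 weeks.
Since T is critical, the -1 change carries straight to that chain (now 26 weeks).
That remains the longest chain; total 26 weeks.
Change in finish: 26 − 27 = -1 weeks.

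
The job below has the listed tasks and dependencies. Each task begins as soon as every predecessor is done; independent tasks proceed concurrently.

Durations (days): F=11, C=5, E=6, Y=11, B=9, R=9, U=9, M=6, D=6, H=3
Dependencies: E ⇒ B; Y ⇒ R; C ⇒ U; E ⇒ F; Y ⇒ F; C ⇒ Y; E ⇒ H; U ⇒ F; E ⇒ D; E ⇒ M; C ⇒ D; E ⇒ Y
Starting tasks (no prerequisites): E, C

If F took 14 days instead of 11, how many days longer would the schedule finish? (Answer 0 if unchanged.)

As given, the longest chain is E→Y→F = 6+11+11 = 28, so the finish is 28 days.
F lies on that path, so at 14 days the path becomes 31 days.
The critical path is still E→Y→F; finish is now 31 days.
Change in finish: 31 − 28 = +3 days.

3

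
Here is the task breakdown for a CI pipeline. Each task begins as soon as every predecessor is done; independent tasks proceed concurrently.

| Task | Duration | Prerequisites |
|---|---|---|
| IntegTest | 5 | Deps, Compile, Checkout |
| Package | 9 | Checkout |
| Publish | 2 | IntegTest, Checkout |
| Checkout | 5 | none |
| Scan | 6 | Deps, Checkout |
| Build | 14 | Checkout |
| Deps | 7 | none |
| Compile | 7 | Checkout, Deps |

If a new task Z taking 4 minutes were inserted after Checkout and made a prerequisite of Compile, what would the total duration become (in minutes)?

Originally the schedule takes 21 minutes.
With Z inserted, Compile now waits for max(Checkout, Deps, Z).
New critical path: Checkout→Z→Compile→IntegTest→Publish = 5+4+7+5+2 = 23 ⇒ 23 minutes.

23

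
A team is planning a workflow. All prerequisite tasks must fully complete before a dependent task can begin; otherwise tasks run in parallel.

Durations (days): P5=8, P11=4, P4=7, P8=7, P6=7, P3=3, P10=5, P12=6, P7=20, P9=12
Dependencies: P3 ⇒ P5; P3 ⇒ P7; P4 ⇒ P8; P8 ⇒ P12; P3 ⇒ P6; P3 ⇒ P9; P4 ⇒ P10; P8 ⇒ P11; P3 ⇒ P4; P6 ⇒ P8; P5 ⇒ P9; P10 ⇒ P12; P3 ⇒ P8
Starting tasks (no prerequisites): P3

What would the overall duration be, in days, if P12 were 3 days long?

Baseline: P3→P4→P8→P12 = 3+7+7+6 = 23 → 23 days.
P12 lies on that path, so at 3 days the path becomes 20 days.
New critical path: P3→P5→P9 = 3+8+12 = 23 ⇒ 23 days.

23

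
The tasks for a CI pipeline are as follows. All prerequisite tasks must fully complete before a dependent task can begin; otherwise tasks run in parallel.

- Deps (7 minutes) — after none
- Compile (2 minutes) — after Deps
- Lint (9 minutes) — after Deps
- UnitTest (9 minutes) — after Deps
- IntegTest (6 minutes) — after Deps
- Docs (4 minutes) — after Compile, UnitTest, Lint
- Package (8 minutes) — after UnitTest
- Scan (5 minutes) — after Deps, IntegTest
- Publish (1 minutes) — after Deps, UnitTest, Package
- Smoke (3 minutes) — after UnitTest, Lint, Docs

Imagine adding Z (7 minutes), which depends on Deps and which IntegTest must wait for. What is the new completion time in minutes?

Originally the project takes 25 minutes.
With Z inserted, IntegTest now waits for max(Deps, Z).
New critical path: Deps→Z→IntegTest→Scan = 7+7+6+5 = 25 ⇒ 25 minutes.

25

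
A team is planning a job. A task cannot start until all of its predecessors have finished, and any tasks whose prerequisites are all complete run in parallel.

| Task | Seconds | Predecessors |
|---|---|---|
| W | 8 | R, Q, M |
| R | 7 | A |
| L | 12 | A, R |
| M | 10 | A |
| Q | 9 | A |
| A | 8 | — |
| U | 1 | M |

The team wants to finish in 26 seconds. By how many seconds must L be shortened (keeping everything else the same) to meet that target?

1

Current finish: 27 seconds; target: 26.
L is on every critical path, so each second cut from L cuts the finish by one (this holds down to a finish of 26).
Need 27 − 26 = 1 second off L → L becomes 11 seconds, finish becomes 26.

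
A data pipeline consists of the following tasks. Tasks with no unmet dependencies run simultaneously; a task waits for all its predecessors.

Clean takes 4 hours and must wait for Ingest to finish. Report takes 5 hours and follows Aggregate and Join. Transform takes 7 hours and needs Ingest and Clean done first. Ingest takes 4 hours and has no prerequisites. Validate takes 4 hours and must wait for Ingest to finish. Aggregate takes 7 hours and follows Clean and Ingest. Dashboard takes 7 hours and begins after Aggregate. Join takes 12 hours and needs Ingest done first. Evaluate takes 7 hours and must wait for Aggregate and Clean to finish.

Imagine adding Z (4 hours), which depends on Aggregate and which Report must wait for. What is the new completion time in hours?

Originally the job takes 22 hours.
With Z inserted, Report now waits for max(Aggregate, Join, Z).
New critical path: Ingest→Clean→Aggregate→Z→Report = 4+4+7+4+5 = 24 ⇒ 24 hours.

24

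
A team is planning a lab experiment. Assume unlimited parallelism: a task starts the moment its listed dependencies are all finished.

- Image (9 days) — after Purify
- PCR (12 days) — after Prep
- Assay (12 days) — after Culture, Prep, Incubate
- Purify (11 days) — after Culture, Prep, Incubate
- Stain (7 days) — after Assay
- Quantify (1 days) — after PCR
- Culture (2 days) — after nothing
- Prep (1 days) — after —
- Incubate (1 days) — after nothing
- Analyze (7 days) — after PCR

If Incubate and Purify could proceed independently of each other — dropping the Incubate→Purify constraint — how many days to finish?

22

With the dependency in place, Culture→Purify→Image = 2+11+9 = 22 sets the finish at 22 days.
Dropping Incubate→Purify doesn't change Purify's earliest start (2); another predecessor still binds.
The longest chain is now Culture→Purify→Image = 2+11+9 = 22, so the schedule takes 22 days.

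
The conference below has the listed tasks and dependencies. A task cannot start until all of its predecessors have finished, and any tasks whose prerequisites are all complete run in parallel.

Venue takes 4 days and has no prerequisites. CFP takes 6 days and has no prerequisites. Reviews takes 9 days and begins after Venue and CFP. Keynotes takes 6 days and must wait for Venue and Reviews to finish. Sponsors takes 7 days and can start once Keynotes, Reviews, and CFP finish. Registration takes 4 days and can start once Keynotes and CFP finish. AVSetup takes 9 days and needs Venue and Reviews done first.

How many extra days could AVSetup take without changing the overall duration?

CFP→Reviews→Keynotes→Sponsors = 6+9+6+7 = 28 sets the makespan at 28 days.
The longest chain containing AVSetup totals 24 days.
Float = 28 − 24 = 4.

4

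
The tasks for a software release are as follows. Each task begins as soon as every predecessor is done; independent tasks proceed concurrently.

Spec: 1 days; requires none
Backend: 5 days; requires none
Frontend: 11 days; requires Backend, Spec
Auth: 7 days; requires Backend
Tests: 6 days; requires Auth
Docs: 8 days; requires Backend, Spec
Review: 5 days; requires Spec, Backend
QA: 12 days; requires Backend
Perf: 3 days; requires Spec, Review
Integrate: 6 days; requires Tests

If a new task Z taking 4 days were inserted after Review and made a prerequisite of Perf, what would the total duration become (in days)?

24

Originally the plan takes 24 days.
With Z inserted, Perf now waits for max(Spec, Review, Z).
New critical path: Backend→Auth→Tests→Integrate = 5+7+6+6 = 24 ⇒ 24 days.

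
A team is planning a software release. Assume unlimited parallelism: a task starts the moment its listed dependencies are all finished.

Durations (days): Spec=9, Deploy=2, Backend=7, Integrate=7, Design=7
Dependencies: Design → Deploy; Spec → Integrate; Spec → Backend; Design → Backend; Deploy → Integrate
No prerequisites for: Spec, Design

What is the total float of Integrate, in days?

0

Spec→Backend = 9+7 = 16 sets the makespan at 16 days.
Longest path through Integrate: 16 days (earliest finish 16, latest finish 16).
Float = 16 − 16 = 0.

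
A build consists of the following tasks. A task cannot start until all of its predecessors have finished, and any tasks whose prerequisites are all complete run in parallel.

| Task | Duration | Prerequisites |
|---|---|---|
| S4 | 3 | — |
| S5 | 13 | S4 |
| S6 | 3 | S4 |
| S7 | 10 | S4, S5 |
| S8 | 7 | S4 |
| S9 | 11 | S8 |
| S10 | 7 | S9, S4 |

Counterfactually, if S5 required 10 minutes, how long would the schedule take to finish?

Baseline: S4→S8→S9→S10 = 3+7+11+7 = 28 → 28 minutes.
S5 is off the critical path — its longest chain is 26 minutes, giving 2 of slack.
No other chain overtakes it, so the finish is 28 minutes.

28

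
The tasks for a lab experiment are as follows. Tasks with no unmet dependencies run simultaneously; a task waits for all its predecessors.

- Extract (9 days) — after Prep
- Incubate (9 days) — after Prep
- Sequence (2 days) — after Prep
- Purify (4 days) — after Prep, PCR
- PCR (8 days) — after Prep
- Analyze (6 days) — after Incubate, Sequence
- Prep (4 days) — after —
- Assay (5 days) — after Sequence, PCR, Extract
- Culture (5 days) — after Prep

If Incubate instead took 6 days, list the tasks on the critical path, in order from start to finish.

As given, the longest chain is Prep→Incubate→Analyze = 4+9+6 = 19, so the finish is 19 days.
Incubate is on the critical path; changing it to 6 makes that path 16 days.
Now Prep→Extract→Assay = 4+9+5 = 18 is longest, so the finish becomes 18 days.

Prep, Extract, Assay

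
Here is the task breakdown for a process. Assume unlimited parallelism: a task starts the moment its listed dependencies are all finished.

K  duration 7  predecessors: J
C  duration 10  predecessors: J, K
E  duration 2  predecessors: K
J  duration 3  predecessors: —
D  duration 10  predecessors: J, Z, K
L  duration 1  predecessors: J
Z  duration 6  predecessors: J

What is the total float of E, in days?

Critical path: J→K→D = 3+7+10 = 20, so the finish is 20 days.
E finishes as early as 12 and must finish by 20.
So E can slip 20 − 12 = 8 days.

8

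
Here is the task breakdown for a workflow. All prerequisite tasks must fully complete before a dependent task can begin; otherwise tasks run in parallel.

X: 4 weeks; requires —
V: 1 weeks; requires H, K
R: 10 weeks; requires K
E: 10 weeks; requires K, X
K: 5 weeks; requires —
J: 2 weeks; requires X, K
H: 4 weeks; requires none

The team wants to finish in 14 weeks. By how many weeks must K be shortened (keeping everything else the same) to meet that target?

Current finish: 15 weeks; target: 14.
K is on every critical path, so each week cut from K cuts the finish by one (this holds down to a finish of 14).
Need 15 − 14 = 1 week off K → K becomes 4 weeks, finish becomes 14.

1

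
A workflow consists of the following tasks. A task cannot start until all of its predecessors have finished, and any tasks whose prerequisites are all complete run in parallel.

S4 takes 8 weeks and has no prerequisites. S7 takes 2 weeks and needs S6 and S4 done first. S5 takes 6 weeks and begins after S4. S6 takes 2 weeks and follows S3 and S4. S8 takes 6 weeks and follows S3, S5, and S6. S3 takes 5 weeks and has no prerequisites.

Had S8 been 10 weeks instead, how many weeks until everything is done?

24

As given, the longest chain is S4→S5→S8 = 8+6+6 = 20, so the finish is 20 weeks.
S8 is on the critical path; changing it to 10 makes that path 24 weeks.
The critical path is still S4→S5→S8; finish is now 24 weeks.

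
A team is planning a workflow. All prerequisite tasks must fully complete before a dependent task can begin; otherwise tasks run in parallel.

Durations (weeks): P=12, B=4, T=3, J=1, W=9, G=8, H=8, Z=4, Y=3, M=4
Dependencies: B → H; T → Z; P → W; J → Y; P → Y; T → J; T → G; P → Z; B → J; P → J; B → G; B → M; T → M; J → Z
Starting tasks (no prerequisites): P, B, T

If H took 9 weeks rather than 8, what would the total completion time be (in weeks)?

Baseline: P→W = 12+9 = 21 → 21 weeks.
H has 9 weeks of float (longest path through it is 12).
No other chain overtakes it, so the finish is 21 weeks.

21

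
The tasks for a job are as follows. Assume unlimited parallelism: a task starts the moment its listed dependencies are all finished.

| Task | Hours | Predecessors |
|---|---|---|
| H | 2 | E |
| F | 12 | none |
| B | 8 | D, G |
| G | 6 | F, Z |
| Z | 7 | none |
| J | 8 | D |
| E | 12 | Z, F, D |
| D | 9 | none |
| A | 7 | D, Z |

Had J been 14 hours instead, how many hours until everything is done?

26

As given, the longest chain is F→E→H = 12+12+2 = 26, so the finish is 26 hours.
J is off the critical path — its longest chain is 17 hours, giving 9 of slack.
That remains the longest chain; total 26 hours.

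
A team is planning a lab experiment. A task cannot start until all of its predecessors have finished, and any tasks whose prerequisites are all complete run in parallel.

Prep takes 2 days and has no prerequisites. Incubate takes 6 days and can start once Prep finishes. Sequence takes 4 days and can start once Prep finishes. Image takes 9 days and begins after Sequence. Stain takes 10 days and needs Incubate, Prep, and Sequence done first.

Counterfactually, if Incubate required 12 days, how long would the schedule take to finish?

24

Actual critical path: Prep→Incubate→Stain = 2+6+10 = 18 ⇒ 18 days.
Since Incubate is critical, the +6 change carries straight to that chain (now 24 days).
That remains the longest chain; total 24 days.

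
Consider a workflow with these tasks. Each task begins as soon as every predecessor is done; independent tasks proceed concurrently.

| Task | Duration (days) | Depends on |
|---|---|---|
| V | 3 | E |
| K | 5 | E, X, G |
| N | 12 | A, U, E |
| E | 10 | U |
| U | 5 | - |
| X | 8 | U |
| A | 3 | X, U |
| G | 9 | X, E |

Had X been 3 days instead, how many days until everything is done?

Actual critical path: U→E→G→K = 5+10+9+5 = 29 ⇒ 29 days.
The longest path through X is only 28 days, so X has float 1.
That remains the longest chain; total 29 days.

29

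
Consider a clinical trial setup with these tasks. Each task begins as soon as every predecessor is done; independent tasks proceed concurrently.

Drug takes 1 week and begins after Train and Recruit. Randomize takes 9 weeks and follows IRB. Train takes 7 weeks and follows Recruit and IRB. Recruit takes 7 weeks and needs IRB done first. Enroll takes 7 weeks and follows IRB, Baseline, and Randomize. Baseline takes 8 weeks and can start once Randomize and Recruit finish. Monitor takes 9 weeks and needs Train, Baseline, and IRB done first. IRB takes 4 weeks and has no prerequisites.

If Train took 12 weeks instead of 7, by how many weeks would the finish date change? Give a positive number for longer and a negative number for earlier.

2

Critical path before the change: IRB→Randomize→Baseline→Monitor = 4+9+8+9 = 30 giving 30 weeks.
The longest path through Train is only 27 weeks, so Train has float 3.
Now IRB→Recruit→Train→Monitor = 4+7+12+9 = 32 is longest, so the finish becomes 32 weeks.
Change in finish: 32 − 30 = +2 weeks.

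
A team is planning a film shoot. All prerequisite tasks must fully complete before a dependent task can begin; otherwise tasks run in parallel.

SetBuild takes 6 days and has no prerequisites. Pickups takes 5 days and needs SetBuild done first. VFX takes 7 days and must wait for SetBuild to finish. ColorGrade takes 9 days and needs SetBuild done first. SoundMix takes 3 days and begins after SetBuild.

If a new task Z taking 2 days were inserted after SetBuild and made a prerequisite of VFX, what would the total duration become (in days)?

15

Originally the plan takes 15 days.
With Z inserted, VFX now waits for max(SetBuild, Z).
New critical path: SetBuild→Z→VFX = 6+2+7 = 15 ⇒ 15 days.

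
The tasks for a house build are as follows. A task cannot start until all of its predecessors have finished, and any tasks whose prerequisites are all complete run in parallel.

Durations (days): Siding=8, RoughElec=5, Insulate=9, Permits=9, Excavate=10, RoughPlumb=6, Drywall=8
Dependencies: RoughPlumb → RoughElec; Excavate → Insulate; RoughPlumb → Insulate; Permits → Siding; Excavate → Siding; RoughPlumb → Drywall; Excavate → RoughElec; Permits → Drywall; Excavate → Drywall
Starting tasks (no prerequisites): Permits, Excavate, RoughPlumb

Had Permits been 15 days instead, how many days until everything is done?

Baseline: Excavate→Insulate = 10+9 = 19 → 19 days.
Permits is off the critical path — its longest chain is 17 days, giving 2 of slack.
The binding chain switches to Permits→Drywall = 15+8 = 23; finish 23 days.

23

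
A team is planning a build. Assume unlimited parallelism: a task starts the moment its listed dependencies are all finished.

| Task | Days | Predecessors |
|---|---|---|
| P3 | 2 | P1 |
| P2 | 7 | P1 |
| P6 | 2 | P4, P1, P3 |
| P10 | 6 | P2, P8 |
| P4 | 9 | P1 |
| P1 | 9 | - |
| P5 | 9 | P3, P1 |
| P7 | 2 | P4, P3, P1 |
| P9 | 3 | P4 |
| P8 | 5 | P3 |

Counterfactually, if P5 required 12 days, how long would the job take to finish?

23

Critical path before the change: P1→P2→P10 = 9+7+6 = 22 giving 22 days.
P5 is off the critical path — its longest chain is 20 days, giving 2 of slack.
The binding chain switches to P1→P3→P5 = 9+2+12 = 23; finish 23 days.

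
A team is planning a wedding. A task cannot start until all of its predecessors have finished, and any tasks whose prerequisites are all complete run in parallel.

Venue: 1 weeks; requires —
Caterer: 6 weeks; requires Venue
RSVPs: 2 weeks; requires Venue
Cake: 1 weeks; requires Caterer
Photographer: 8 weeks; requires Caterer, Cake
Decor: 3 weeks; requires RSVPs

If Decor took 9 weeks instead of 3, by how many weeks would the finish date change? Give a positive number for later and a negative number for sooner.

0

Baseline: Venue→Caterer→Cake→Photographer = 1+6+1+8 = 16 → 16 weeks.
The longest path through Decor is only 6 weeks, so Decor has float 10.
No other chain overtakes it, so the finish is 16 weeks.
Change in finish: 16 − 16 = +0 weeks.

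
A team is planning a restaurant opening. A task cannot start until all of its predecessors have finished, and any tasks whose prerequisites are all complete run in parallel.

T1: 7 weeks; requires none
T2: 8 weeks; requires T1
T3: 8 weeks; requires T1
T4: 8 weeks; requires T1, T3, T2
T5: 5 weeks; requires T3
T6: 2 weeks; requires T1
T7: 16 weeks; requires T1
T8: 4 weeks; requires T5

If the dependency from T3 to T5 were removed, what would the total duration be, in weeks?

23

Original critical path: T1→T3→T5→T8 = 7+8+5+4 = 24 ⇒ 24 weeks.
Without T3→T5, T5's earliest start moves from 15 to 0.
New critical path: T1→T2→T4 = 7+8+8 = 23 ⇒ 23 weeks.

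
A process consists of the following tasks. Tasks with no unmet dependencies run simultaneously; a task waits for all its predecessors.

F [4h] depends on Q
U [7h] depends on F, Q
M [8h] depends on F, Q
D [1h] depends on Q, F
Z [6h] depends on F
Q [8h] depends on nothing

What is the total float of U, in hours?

1

The longest chain is Q→F→M = 8+4+8 = 20; overall finish 20 hours.
Longest path through U: 19 hours (earliest finish 19, latest finish 20).
Slack of U = 13 − 12 = 1 hour.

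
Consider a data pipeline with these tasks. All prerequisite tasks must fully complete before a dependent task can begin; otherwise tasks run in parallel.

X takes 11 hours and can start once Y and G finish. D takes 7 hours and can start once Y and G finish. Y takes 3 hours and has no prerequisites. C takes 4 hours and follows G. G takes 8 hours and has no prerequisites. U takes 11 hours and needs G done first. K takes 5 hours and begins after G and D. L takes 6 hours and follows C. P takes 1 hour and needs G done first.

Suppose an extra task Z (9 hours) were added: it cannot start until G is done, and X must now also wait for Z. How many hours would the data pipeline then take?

28

Originally the data pipeline takes 20 hours.
With Z inserted, X now waits for max(Y, G, Z).
New critical path: G→Z→X = 8+9+11 = 28 ⇒ 28 hours.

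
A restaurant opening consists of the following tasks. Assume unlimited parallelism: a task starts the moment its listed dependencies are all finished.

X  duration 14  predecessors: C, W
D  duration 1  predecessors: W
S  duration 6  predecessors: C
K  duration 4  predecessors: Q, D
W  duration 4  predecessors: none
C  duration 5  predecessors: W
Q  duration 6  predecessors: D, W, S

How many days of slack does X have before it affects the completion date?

2

W→C→S→Q→K = 4+5+6+6+4 = 25 sets the makespan at 25 days.
X finishes as early as 23 and must finish by 25.
Slack of X = 11 − 9 = 2 days.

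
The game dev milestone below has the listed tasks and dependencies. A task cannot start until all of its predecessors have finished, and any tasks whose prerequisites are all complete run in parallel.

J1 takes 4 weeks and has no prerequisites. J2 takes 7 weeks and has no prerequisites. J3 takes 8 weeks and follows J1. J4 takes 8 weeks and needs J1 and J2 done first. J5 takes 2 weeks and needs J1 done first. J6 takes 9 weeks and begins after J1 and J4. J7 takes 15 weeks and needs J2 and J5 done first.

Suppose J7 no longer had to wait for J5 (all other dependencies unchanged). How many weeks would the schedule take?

Original critical path: J2→J4→J6 = 7+8+9 = 24 ⇒ 24 weeks.
Dropping J5→J7 doesn't change J7's earliest start (7); another predecessor still binds.
New critical path: J2→J4→J6 = 7+8+9 = 24 ⇒ 24 weeks.

24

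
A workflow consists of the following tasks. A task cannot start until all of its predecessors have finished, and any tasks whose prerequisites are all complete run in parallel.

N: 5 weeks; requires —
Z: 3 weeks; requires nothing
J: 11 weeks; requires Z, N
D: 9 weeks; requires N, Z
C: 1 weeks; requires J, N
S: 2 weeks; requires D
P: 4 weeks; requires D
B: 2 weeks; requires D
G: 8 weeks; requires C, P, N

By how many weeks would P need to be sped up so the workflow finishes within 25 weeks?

1

Current finish: 26 weeks; target: 25.
P is on every critical path, so each week cut from P cuts the finish by one (this holds down to a finish of 25).
Need 26 − 25 = 1 week off P → P becomes 3 weeks, finish becomes 25.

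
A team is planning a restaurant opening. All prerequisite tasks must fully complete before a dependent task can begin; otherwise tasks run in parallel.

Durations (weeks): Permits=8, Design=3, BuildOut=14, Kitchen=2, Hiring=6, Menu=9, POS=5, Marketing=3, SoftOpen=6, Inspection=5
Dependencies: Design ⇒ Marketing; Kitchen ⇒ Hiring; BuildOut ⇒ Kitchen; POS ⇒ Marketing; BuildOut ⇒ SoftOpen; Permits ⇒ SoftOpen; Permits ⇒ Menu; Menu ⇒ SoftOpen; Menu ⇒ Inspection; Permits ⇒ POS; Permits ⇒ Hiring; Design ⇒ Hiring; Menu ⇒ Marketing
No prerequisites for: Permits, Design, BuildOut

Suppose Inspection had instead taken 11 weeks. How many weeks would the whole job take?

Critical path before the change: Permits→Menu→SoftOpen = 8+9+6 = 23 giving 23 weeks.
Inspection is off the critical path — its longest chain is 22 weeks, giving 1 of slack.
Now Permits→Menu→Inspection = 8+9+11 = 28 is longest, so the finish becomes 28 weeks.

28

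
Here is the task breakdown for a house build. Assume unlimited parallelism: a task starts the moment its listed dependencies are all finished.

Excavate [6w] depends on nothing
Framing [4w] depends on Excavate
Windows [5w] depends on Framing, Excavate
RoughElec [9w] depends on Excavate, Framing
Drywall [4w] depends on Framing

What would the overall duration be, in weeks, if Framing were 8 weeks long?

23

Critical path before the change: Excavate→Framing→RoughElec = 6+4+9 = 19 giving 19 weeks.
Framing is on the critical path; changing it to 8 makes that path 23 weeks.
That remains the longest chain; total 23 weeks.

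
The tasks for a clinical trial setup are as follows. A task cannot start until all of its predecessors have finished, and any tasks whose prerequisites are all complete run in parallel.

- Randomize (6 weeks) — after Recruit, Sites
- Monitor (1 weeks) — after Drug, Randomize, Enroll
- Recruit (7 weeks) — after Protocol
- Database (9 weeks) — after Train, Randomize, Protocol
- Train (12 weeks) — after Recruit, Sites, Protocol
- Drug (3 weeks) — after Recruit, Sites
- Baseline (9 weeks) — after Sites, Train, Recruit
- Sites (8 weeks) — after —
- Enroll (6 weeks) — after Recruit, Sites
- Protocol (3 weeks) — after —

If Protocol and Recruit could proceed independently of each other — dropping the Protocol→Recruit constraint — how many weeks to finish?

29

Original critical path: Protocol→Recruit→Train→Baseline = 3+7+12+9 = 31 ⇒ 31 weeks.
Without Protocol→Recruit, Recruit's earliest start moves from 3 to 0.
After: Sites→Train→Baseline = 8+12+9 = 29 → 29 weeks.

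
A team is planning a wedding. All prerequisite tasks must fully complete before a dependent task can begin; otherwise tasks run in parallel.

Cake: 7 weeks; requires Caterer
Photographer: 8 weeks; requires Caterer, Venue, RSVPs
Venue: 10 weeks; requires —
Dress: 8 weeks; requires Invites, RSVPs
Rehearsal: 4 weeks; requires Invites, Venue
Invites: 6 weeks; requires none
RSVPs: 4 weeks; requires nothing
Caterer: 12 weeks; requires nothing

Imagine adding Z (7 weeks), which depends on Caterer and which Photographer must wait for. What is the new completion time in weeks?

27

Originally the job takes 20 weeks.
With Z inserted, Photographer now waits for max(Caterer, Venue, RSVPs, Z).
New critical path: Caterer→Z→Photographer = 12+7+8 = 27 ⇒ 27 weeks.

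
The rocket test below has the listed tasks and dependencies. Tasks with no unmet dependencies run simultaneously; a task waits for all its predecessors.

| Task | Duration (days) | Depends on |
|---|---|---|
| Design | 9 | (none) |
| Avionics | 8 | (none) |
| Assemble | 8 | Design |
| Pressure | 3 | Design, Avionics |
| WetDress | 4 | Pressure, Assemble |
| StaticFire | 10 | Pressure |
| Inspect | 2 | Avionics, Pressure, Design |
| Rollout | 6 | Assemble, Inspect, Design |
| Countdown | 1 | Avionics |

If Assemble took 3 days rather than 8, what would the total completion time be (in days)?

22

Baseline: Design→Assemble→Rollout = 9+8+6 = 23 → 23 days.
Assemble lies on that path, so at 3 days the path becomes 18 days.
New critical path: Design→Pressure→StaticFire = 9+3+10 = 22 ⇒ 22 days.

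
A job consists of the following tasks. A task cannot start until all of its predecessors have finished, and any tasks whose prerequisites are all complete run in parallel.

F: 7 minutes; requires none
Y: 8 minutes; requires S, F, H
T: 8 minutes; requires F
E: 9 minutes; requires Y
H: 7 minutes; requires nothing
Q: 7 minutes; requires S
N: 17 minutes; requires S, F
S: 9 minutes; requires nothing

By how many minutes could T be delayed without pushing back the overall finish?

11

Critical path: S→Y→E = 9+8+9 = 26, so the finish is 26 minutes.
Longest path through T: 15 minutes (earliest finish 15, latest finish 26).
So T can slip 26 − 15 = 11 minutes.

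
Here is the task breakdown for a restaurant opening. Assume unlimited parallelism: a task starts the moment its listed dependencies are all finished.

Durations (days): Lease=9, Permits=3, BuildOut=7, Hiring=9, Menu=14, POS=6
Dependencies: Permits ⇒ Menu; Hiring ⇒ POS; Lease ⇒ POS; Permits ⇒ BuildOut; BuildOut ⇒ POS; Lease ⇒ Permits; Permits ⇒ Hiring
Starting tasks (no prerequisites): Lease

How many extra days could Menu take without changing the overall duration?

1

Critical path: Lease→Permits→Hiring→POS = 9+3+9+6 = 27, so the finish is 27 days.
Longest path through Menu: 26 days (earliest finish 26, latest finish 27).
Slack of Menu = 13 − 12 = 1 day.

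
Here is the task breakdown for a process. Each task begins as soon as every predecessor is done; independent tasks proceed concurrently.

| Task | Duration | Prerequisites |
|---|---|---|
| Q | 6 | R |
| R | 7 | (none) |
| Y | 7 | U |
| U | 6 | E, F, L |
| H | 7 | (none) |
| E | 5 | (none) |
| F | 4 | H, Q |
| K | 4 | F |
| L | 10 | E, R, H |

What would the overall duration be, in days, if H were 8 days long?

Critical path before the change: H→L→U→Y = 7+10+6+7 = 30 giving 30 days.
H lies on that path, so at 8 days the path becomes 31 days.
No other chain overtakes it, so the finish is 31 days.

31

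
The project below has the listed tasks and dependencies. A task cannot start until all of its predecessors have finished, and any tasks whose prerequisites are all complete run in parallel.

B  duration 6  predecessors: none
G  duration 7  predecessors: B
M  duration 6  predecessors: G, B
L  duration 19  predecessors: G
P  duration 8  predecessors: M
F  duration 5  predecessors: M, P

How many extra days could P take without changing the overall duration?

Critical path: B→G→M→P→F = 6+7+6+8+5 = 32, so the finish is 32 days.
Longest path through P: 32 days (earliest finish 27, latest finish 27).
Slack of P = 19 − 19 = 0 days.

0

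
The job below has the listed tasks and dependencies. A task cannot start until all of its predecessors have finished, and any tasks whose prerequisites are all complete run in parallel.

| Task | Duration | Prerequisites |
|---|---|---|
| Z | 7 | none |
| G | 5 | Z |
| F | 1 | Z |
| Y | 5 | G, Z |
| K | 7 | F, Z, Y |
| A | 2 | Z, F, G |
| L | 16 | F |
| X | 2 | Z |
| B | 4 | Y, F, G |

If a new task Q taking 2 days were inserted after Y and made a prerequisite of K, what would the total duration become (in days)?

26

Originally the project takes 24 days.
With Q inserted, K now waits for max(F, Z, Y, Q).
New critical path: Z→G→Y→Q→K = 7+5+5+2+7 = 26 ⇒ 26 days.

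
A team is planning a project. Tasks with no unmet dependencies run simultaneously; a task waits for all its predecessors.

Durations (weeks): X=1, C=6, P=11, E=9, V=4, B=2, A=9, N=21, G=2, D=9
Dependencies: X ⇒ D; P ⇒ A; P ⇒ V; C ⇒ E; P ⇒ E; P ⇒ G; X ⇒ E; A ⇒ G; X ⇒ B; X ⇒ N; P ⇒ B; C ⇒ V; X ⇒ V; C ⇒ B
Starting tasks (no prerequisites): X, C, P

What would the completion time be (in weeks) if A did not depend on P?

Original critical path: X→N = 1+21 = 22 ⇒ 22 weeks.
Without P→A, A's earliest start moves from 11 to 0.
After: X→N = 1+21 = 22 → 22 weeks.

22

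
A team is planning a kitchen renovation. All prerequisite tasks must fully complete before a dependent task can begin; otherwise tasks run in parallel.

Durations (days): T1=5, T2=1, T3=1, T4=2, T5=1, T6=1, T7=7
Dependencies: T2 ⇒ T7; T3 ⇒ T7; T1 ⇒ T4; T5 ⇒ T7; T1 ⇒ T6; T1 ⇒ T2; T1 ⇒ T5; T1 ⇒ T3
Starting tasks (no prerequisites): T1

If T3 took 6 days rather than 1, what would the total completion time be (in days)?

Critical path before the change: T1→T3→T7 = 5+1+7 = 13 giving 13 days.
T3 lies on that path, so at 6 days the path becomes 18 days.
The critical path is still T1→T3→T7; finish is now 18 days.

18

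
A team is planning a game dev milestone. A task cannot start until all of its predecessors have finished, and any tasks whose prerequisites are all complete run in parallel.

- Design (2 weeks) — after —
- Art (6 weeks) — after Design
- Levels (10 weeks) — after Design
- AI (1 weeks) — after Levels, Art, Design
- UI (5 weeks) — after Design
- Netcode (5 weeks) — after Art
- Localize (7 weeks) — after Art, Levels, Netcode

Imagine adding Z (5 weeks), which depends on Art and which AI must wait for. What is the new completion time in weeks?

20

Originally the game dev milestone takes 20 weeks.
With Z inserted, AI now waits for max(Levels, Art, Design, Z).
New critical path: Design→Art→Netcode→Localize = 2+6+5+7 = 20 ⇒ 20 weeks.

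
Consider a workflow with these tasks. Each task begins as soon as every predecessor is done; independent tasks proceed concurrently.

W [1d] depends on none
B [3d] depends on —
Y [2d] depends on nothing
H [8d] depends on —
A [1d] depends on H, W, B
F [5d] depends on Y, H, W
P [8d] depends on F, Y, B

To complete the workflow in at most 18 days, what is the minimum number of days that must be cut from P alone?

3

Current finish: 21 days; target: 18.
P is on every critical path, so each day cut from P cuts the finish by one (this holds down to a finish of 14).
Need 21 − 18 = 3 days off P → P becomes 5 days, finish becomes 18.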